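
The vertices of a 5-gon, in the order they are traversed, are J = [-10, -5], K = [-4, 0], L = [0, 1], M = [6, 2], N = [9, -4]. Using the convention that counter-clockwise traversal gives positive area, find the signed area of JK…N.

-78.5

Σ = (-20) + (-4) + (-6) + (-42) + (-85) = -157
Signed area = Σ/2 = -78.5 (negative ⇒ clockwise traversal).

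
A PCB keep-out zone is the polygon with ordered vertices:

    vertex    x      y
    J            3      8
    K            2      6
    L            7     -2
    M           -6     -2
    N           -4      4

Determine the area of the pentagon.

73

Apply Gauss's area formula: 2A = Σ (x_i·y_{i+1} − x_{i+1}·y_i), indices taken mod 5.
Cross-terms: 2, -46, -26, -32, -44  ⇒  Σ = -146
Area = |Σ|/2 = 73.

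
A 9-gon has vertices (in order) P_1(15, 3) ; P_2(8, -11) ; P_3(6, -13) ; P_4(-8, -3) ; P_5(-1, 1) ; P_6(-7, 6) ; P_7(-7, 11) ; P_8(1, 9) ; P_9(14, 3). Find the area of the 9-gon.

Σ = (-189) + (-38) + (-122) + (-11) + (1) + (-35) + (-74) + (-123) + (-3) = -594
Area = |Σ|/2 = 297.

297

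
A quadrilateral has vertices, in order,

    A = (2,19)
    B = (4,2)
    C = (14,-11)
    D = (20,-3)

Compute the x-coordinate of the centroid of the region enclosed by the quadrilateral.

356/35

Apply Gauss's area formula. First the cross-terms c_i = x_i·y_{i+1} − x_{i+1}·y_i:
  -72, -72, 178, 386  ⇒  2A = 420, A = 210.
Then Σ (x_i + x_{i+1})·c_i = 12816, so x̄ = 12816 / (6·210) = 356/35.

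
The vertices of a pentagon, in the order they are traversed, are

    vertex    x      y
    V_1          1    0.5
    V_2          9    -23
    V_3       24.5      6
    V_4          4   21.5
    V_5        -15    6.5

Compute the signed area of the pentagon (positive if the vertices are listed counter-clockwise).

713.625

Apply Gauss's area formula: 2A = Σ (x_i·y_{i+1} − x_{i+1}·y_i), indices taken mod 5.
Σ = (-27.5) + (617.5) + (502.75) + (348.5) + (-14) = 1427.25
Signed area = Σ/2 = 713.625 (positive ⇒ counter-clockwise traversal).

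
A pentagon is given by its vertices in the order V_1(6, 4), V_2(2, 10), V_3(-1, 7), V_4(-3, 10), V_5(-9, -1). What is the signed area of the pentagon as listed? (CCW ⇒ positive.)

75

Apply Gauss's area formula: 2A = Σ (x_i·y_{i+1} − x_{i+1}·y_i), indices taken mod 5.
Σ = (52) + (24) + (11) + (93) + (-30) = 150
Signed area = Σ/2 = 75 (positive ⇒ counter-clockwise traversal).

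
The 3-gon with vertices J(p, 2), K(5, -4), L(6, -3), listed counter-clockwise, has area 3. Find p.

5

The doubled signed area Σ (x_i y_{i+1} − x_{i+1} y_i) is linear in p.
With p=0 it equals 11; the coefficient of p is -1 (from the two edges through J).
So -1·p + 11 = 2·3 = 6 ⇒ p = 5.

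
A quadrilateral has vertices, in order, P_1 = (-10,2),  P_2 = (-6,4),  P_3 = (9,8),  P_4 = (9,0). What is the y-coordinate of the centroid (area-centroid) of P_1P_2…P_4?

286/83

Apply the shoelace (surveyor's) formula. First the cross-terms c_i = x_i·y_{i+1} − x_{i+1}·y_i:
  -28, -84, -72, 18  ⇒  2A = -166, A = -83.
Then Σ (y_i + y_{i+1})·c_i = -1716, so ȳ = -1716 / (6·(-83)) = 286/83.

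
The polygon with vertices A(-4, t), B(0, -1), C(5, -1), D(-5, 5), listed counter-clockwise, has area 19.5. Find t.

Write out the shoelace sum; only the two edges meeting at A involve t:
2·Area = [((-5)·t − (-4)·5) + ((-4)·(-1) − 0·t)] + 25
       = -5·t + 49 = 39
⇒ t = 2.

2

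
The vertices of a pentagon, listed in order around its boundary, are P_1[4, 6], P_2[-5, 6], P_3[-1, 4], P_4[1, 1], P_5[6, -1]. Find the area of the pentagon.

34

Apply the shoelace formula: 2A = Σ (x_i·y_{i+1} − x_{i+1}·y_i), indices taken mod 5.
Cross-terms: 54, -14, -5, -7, 40  ⇒  Σ = 68
Area = |Σ|/2 = 34.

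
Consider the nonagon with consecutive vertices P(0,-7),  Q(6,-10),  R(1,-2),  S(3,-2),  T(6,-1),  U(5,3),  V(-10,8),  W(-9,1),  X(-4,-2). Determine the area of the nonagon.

129

Σ = (42) + (-2) + (4) + (9) + (23) + (70) + (62) + (22) + (28) = 258
Area = |Σ|/2 = 129.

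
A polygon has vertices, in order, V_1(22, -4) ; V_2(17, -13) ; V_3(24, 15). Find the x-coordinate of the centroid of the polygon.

21

Apply Gauss's area formula. First the cross-terms c_i = x_i·y_{i+1} − x_{i+1}·y_i:
  -218, 567, -426  ⇒  2A = -77, A = -38.5.
Then Σ (x_i + x_{i+1})·c_i = -4851, so x̄ = -4851 / (6·(-38.5)) = 21.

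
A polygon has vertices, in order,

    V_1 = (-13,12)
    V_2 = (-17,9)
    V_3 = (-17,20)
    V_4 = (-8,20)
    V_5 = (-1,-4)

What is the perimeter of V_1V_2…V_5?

|V_1V_2| = √((-4)² + (-3)²) = √25 = 5
|V_2V_3| = √((0)² + (11)²) = √121 = 11
|V_3V_4| = √((9)² + (0)²) = √81 = 9
|V_4V_5| = √((7)² + (-24)²) = √625 = 25
|V_5V_1| = √((-12)² + (16)²) = √400 = 20
Perimeter = 5 + 11 + 9 + 25 + 20 = 70.

70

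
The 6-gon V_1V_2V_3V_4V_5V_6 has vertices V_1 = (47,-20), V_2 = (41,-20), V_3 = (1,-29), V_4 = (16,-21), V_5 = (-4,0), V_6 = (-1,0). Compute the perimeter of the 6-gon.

|V_1V_2| = √((-6)² + (0)²) = √36 = 6
|V_2V_3| = √((-40)² + (-9)²) = √1681 = 41
|V_3V_4| = √((15)² + (8)²) = √289 = 17
|V_4V_5| = √((-20)² + (21)²) = √841 = 29
|V_5V_6| = √((3)² + (0)²) = √9 = 3
|V_6V_1| = √((48)² + (-20)²) = √2704 = 52
Perimeter = 6 + 41 + 17 + 29 + 3 + 52 = 148.

148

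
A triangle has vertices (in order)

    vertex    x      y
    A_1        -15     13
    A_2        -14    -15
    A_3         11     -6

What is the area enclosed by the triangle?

354.5

Apply the surveyor's formula: 2A = Σ (x_i·y_{i+1} − x_{i+1}·y_i), indices taken mod 3.
Σ = (407) + (249) + (53) = 709
Area = |Σ|/2 = 354.5.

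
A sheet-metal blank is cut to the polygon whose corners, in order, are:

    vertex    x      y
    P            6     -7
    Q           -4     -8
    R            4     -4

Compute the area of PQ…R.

Apply the shoelace formula: 2A = Σ (x_i·y_{i+1} − x_{i+1}·y_i), indices taken mod 3.
Σ = (-76) + (48) + (-4) = -32
Area = |Σ|/2 = 16.

16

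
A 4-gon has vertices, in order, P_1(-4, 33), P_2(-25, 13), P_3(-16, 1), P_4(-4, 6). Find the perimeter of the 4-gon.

|P_1P_2| = √((-21)² + (-20)²) = √841 = 29
|P_2P_3| = √((9)² + (-12)²) = √225 = 15
|P_3P_4| = √((12)² + (5)²) = √169 = 13
|P_4P_1| = √((0)² + (27)²) = √729 = 27
Perimeter = 29 + 15 + 13 + 27 = 84.

84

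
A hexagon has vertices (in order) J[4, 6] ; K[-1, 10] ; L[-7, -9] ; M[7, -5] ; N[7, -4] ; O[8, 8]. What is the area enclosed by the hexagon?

167

Apply the shoelace formula: 2A = Σ (x_i·y_{i+1} − x_{i+1}·y_i), indices taken mod 6.
Σ = (46) + (79) + (98) + (7) + (88) + (16) = 334
Area = |Σ|/2 = 167.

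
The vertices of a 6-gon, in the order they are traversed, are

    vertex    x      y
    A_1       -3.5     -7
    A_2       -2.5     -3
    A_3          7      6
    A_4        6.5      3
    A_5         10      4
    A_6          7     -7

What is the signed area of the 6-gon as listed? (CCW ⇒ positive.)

A_1→A_2: (-3.5)(-3) − (-2.5)(-7) = -7
A_2→A_3: (-2.5)(6) − (7)(-3) = 6
A_3→A_4: (7)(3) − (6.5)(6) = -18
A_4→A_5: (6.5)(4) − (10)(3) = -4
A_5→A_6: (10)(-7) − (7)(4) = -98
A_6→A_1: (7)(-7) − (-3.5)(-7) = -73.5
Σ = -194.5
Signed area = Σ/2 = -97.25 (negative ⇒ clockwise traversal).

-97.25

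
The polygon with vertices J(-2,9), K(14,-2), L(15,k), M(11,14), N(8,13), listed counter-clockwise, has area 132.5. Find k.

6

Write out the shoelace sum; only the two edges meeting at L involve k:
2·Area = [(14·k − 15·(-2)) + (15·14 − 11·k)] + 7
       = 3·k + 247 = 265
⇒ k = 6.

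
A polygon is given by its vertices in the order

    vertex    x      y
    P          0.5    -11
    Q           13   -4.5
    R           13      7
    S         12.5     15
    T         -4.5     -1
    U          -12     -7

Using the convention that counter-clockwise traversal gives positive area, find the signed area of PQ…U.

Apply Gauss's area formula: 2A = Σ (x_i·y_{i+1} − x_{i+1}·y_i), indices taken mod 6.
P→Q: (0.5)(-4.5) − (13)(-11) = 140.75
Q→R: (13)(7) − (13)(-4.5) = 149.5
R→S: (13)(15) − (12.5)(7) = 107.5
S→T: (12.5)(-1) − (-4.5)(15) = 55
T→U: (-4.5)(-7) − (-12)(-1) = 19.5
U→P: (-12)(-11) − (0.5)(-7) = 135.5
Σ = 607.75
Signed area = Σ/2 = 303.875 (positive ⇒ counter-clockwise traversal).

303.875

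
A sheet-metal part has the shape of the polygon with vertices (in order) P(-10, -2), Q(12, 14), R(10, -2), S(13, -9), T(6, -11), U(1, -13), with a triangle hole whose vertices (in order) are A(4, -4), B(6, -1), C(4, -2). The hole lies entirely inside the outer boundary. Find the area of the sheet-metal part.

Outer boundary:
Apply the shoelace formula: 2A = Σ (x_i·y_{i+1} − x_{i+1}·y_i), indices taken mod 6.
P→Q: (-10)(14) − (12)(-2) = -116
Q→R: (12)(-2) − (10)(14) = -164
R→S: (10)(-9) − (13)(-2) = -64
S→T: (13)(-11) − (6)(-9) = -89
T→U: (6)(-13) − (1)(-11) = -67
U→P: (1)(-2) − (-10)(-13) = -132
Σ = -632
Area = |Σ|/2 = 316.
Hole:
A→B: (4)(-1) − (6)(-4) = 20
B→C: (6)(-2) − (4)(-1) = -8
C→A: (4)(-4) − (4)(-2) = -8
Σ = 4
Area = |Σ|/2 = 2.
Net area = 316 − 2 = 314.

314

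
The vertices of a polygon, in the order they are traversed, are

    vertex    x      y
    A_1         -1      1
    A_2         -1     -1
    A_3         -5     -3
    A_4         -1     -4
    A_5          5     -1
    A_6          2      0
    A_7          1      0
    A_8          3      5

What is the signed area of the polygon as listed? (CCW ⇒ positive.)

26.5

Σ = (2) + (-2) + (17) + (21) + (2) + (0) + (5) + (8) = 53
Signed area = Σ/2 = 26.5 (positive ⇒ counter-clockwise traversal).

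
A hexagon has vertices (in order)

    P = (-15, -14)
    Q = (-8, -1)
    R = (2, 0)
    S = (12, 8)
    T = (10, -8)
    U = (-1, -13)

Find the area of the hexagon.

Apply the surveyor's formula: 2A = Σ (x_i·y_{i+1} − x_{i+1}·y_i), indices taken mod 6.
P→Q: (-15)(-1) − (-8)(-14) = -97
Q→R: (-8)(0) − (2)(-1) = 2
R→S: (2)(8) − (12)(0) = 16
S→T: (12)(-8) − (10)(8) = -176
T→U: (10)(-13) − (-1)(-8) = -138
U→P: (-1)(-14) − (-15)(-13) = -181
Σ = -574
Area = |Σ|/2 = 287.

287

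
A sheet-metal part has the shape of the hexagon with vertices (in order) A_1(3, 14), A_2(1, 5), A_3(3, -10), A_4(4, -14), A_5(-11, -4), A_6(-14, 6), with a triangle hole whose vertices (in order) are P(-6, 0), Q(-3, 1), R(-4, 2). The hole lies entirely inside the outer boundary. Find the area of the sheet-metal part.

Outer boundary:
Apply Gauss's area formula: 2A = Σ (x_i·y_{i+1} − x_{i+1}·y_i), indices taken mod 6.
Σ = (1) + (-25) + (-2) + (-170) + (-122) + (-214) = -532
Area = |Σ|/2 = 266.
Hole:
Apply the surveyor's formula: 2A = Σ (x_i·y_{i+1} − x_{i+1}·y_i), indices taken mod 3.
P→Q: (-6)(1) − (-3)(0) = -6
Q→R: (-3)(2) − (-4)(1) = -2
R→P: (-4)(0) − (-6)(2) = 12
Σ = 4
Area = |Σ|/2 = 2.
Net area = 266 − 2 = 264.

264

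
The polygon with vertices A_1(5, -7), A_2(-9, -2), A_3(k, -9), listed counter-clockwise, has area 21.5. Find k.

2

The doubled signed area Σ (x_i y_{i+1} − x_{i+1} y_i) is linear in k.
With k=0 it equals 53; the coefficient of k is -5 (from the two edges through A_3).
So -5·k + 53 = 2·21.5 = 43 ⇒ k = 2.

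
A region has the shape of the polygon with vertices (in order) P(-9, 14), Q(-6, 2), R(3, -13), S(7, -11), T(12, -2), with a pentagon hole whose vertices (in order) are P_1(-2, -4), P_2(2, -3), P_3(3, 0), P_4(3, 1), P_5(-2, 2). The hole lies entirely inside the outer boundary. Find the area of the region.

209

Outer boundary:
Σ = (66) + (72) + (58) + (118) + (150) = 464
Area = |Σ|/2 = 232.
Hole:
Cross-terms: 14, 9, 3, 8, 12  ⇒  Σ = 46
Area = |Σ|/2 = 23.
Net area = 232 − 23 = 209.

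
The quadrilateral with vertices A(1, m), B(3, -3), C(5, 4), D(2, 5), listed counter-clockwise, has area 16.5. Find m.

The doubled signed area Σ (x_i y_{i+1} − x_{i+1} y_i) is linear in m.
With m=0 it equals 36; the coefficient of m is -1 (from the two edges through A).
So -1·m + 36 = 2·16.5 = 33 ⇒ m = 3.

3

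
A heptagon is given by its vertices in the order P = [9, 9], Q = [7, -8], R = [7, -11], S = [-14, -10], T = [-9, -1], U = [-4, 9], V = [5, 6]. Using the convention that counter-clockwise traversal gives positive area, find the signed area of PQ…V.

Apply the surveyor's formula: 2A = Σ (x_i·y_{i+1} − x_{i+1}·y_i), indices taken mod 7.
P→Q: (9)(-8) − (7)(9) = -135
Q→R: (7)(-11) − (7)(-8) = -21
R→S: (7)(-10) − (-14)(-11) = -224
S→T: (-14)(-1) − (-9)(-10) = -76
T→U: (-9)(9) − (-4)(-1) = -85
U→V: (-4)(6) − (5)(9) = -69
V→P: (5)(9) − (9)(6) = -9
Σ = -619
Signed area = Σ/2 = -309.5 (negative ⇒ clockwise traversal).

-309.5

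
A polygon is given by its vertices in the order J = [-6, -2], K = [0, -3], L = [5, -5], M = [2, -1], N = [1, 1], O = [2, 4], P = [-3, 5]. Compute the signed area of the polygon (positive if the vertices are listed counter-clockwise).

50.5

Apply the shoelace formula: 2A = Σ (x_i·y_{i+1} − x_{i+1}·y_i), indices taken mod 7.
Cross-terms: 18, 15, 5, 3, 2, 22, 36  ⇒  Σ = 101
Signed area = Σ/2 = 50.5 (positive ⇒ counter-clockwise traversal).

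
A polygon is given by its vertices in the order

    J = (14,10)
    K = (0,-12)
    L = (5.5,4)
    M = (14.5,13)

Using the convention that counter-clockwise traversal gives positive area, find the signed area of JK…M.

J→K: (14)(-12) − (0)(10) = -168
K→L: (0)(4) − (5.5)(-12) = 66
L→M: (5.5)(13) − (14.5)(4) = 13.5
M→J: (14.5)(10) − (14)(13) = -37
Σ = -125.5
Signed area = Σ/2 = -62.75 (negative ⇒ clockwise traversal).

-62.75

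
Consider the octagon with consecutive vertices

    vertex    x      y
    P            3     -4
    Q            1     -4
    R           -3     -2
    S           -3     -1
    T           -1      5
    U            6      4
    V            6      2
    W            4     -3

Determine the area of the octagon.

Apply the shoelace (surveyor's) formula: 2A = Σ (x_i·y_{i+1} − x_{i+1}·y_i), indices taken mod 8.
Σ = (-8) + (-14) + (-3) + (-16) + (-34) + (-12) + (-26) + (-7) = -120
Area = |Σ|/2 = 60.

60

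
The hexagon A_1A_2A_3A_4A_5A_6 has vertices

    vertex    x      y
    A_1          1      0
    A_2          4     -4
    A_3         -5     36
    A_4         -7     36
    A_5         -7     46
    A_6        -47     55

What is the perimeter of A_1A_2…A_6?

|A_1A_2| = √((3)² + (-4)²) = √25 = 5
|A_2A_3| = √((-9)² + (40)²) = √1681 = 41
|A_3A_4| = √((-2)² + (0)²) = √4 = 2
|A_4A_5| = √((0)² + (10)²) = √100 = 10
|A_5A_6| = √((-40)² + (9)²) = √1681 = 41
|A_6A_1| = √((48)² + (-55)²) = √5329 = 73
Perimeter = 5 + 41 + 2 + 10 + 41 + 73 = 172.

172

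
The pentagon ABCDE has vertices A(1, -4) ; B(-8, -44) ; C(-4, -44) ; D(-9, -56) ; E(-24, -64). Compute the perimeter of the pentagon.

140

|AB| = √((-9)² + (-40)²) = √1681 = 41
|BC| = √((4)² + (0)²) = √16 = 4
|CD| = √((-5)² + (-12)²) = √169 = 13
|DE| = √((-15)² + (-8)²) = √289 = 17
|EA| = √((25)² + (60)²) = √4225 = 65
Perimeter = 41 + 4 + 13 + 17 + 65 = 140.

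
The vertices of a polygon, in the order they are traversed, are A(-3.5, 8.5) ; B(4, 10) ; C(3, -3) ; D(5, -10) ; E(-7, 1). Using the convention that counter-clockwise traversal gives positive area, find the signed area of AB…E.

Apply the shoelace formula: 2A = Σ (x_i·y_{i+1} − x_{i+1}·y_i), indices taken mod 5.
Cross-terms: -69, -42, -15, -65, -56  ⇒  Σ = -247
Signed area = Σ/2 = -123.5 (negative ⇒ clockwise traversal).

-123.5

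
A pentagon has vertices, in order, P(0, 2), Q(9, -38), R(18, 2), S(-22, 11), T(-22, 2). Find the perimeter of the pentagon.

|PQ| = √((9)² + (-40)²) = √1681 = 41
|QR| = √((9)² + (40)²) = √1681 = 41
|RS| = √((-40)² + (9)²) = √1681 = 41
|ST| = √((0)² + (-9)²) = √81 = 9
|TP| = √((22)² + (0)²) = √484 = 22
Perimeter = 41 + 41 + 41 + 9 + 22 = 154.

154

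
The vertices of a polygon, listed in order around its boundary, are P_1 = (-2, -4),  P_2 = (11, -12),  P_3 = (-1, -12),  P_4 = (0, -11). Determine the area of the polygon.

Cross-terms: 68, -144, 11, -22  ⇒  Σ = -87
Area = |Σ|/2 = 43.5.

43.5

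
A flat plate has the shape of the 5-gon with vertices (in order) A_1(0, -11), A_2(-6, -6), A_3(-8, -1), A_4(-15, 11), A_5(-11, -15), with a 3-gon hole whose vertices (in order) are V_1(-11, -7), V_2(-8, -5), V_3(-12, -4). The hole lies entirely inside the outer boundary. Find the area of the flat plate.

122.5

Outer boundary:
Cross-terms: -66, -42, -103, 346, 121  ⇒  Σ = 256
Area = |Σ|/2 = 128.
Hole:
Cross-terms: -1, -28, 40  ⇒  Σ = 11
Area = |Σ|/2 = 5.5.
Net area = 128 − 5.5 = 122.5.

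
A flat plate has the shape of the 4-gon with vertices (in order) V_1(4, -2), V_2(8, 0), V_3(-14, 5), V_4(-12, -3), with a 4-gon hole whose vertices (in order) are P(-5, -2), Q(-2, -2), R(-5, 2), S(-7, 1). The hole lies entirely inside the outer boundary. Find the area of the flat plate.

87

Outer boundary:
Cross-terms: 16, 40, 102, 36  ⇒  Σ = 194
Area = |Σ|/2 = 97.
Hole:
Σ = (6) + (-14) + (9) + (19) = 20
Area = |Σ|/2 = 10.
Net area = 97 − 10 = 87.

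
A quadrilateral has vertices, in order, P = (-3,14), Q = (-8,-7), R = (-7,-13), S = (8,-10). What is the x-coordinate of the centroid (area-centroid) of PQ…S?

-142/111

Apply Gauss's area formula. First the cross-terms c_i = x_i·y_{i+1} − x_{i+1}·y_i:
  133, 55, 174, 82  ⇒  2A = 444, A = 222.
Then Σ (x_i + x_{i+1})·c_i = -1704, so x̄ = -1704 / (6·222) = -142/111.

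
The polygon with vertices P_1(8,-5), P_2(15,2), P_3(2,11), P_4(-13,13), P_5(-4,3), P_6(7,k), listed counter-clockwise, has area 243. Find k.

-9

Write out the shoelace sum; only the two edges meeting at P_6 involve k:
2·Area = [((-4)·k − 7·3) + (7·(-5) − 8·k)] + 434
       = -12·k + 378 = 486
⇒ k = -9.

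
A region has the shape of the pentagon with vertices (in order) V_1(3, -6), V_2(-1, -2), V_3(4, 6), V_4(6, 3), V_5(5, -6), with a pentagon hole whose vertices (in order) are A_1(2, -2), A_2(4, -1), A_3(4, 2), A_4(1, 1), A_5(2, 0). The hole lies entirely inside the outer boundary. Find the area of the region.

Outer boundary:
Apply the shoelace (surveyor's) formula: 2A = Σ (x_i·y_{i+1} − x_{i+1}·y_i), indices taken mod 5.
V_1→V_2: (3)(-2) − (-1)(-6) = -12
V_2→V_3: (-1)(6) − (4)(-2) = 2
V_3→V_4: (4)(3) − (6)(6) = -24
V_4→V_5: (6)(-6) − (5)(3) = -51
V_5→V_1: (5)(-6) − (3)(-6) = -12
Σ = -97
Area = |Σ|/2 = 48.5.
Hole:
Apply Gauss's area formula: 2A = Σ (x_i·y_{i+1} − x_{i+1}·y_i), indices taken mod 5.
A_1→A_2: (2)(-1) − (4)(-2) = 6
A_2→A_3: (4)(2) − (4)(-1) = 12
A_3→A_4: (4)(1) − (1)(2) = 2
A_4→A_5: (1)(0) − (2)(1) = -2
A_5→A_1: (2)(-2) − (2)(0) = -4
Σ = 14
Area = |Σ|/2 = 7.
Net area = 48.5 − 7 = 41.5.

41.5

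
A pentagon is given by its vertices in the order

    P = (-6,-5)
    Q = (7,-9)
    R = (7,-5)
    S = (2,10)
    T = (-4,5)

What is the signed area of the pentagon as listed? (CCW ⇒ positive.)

148.5

Σ = (89) + (28) + (80) + (50) + (50) = 297
Signed area = Σ/2 = 148.5 (positive ⇒ counter-clockwise traversal).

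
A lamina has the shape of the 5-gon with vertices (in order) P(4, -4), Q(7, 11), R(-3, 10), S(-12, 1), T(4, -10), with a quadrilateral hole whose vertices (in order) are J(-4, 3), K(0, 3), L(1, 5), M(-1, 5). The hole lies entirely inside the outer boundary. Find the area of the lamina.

210

Outer boundary:
Apply the surveyor's formula: 2A = Σ (x_i·y_{i+1} − x_{i+1}·y_i), indices taken mod 5.
Σ = (72) + (103) + (117) + (116) + (24) = 432
Area = |Σ|/2 = 216.
Hole:
Apply the surveyor's formula: 2A = Σ (x_i·y_{i+1} − x_{i+1}·y_i), indices taken mod 4.
Cross-terms: -12, -3, 10, 17  ⇒  Σ = 12
Area = |Σ|/2 = 6.
Net area = 216 − 6 = 210.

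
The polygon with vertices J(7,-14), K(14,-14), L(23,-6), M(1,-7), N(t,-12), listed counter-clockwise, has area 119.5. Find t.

2

Write out the shoelace sum; only the two edges meeting at N involve t:
2·Area = [(1·(-12) − t·(-7)) + (t·(-14) − 7·(-12))] + 181
       = -7·t + 253 = 239
⇒ t = 2.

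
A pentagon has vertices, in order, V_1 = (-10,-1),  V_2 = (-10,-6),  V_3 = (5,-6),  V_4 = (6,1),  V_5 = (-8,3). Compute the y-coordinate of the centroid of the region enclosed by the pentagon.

Apply the shoelace (surveyor's) formula. First the cross-terms c_i = x_i·y_{i+1} − x_{i+1}·y_i:
  50, 90, 41, 26, 38  ⇒  2A = 245, A = 122.5.
Then Σ (y_i + y_{i+1})·c_i = -1455, so ȳ = -1455 / (6·122.5) = -97/49.

-97/49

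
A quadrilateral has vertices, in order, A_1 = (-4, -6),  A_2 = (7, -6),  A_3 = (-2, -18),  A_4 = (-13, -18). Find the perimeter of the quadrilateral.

|A_1A_2| = √((11)² + (0)²) = √121 = 11
|A_2A_3| = √((-9)² + (-12)²) = √225 = 15
|A_3A_4| = √((-11)² + (0)²) = √121 = 11
|A_4A_1| = √((9)² + (12)²) = √225 = 15
Perimeter = 11 + 15 + 11 + 15 = 52.

52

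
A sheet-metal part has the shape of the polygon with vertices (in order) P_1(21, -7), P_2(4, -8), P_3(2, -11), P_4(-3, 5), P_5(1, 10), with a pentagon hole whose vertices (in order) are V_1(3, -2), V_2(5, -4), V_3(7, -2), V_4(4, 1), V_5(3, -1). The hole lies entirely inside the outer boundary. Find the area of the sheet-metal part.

Outer boundary:
Apply the shoelace (surveyor's) formula: 2A = Σ (x_i·y_{i+1} − x_{i+1}·y_i), indices taken mod 5.
Cross-terms: -140, -28, -23, -35, -217  ⇒  Σ = -443
Area = |Σ|/2 = 221.5.
Hole:
Apply Gauss's area formula: 2A = Σ (x_i·y_{i+1} − x_{i+1}·y_i), indices taken mod 5.
Cross-terms: -2, 18, 15, -7, -3  ⇒  Σ = 21
Area = |Σ|/2 = 10.5.
Net area = 221.5 − 10.5 = 211.

211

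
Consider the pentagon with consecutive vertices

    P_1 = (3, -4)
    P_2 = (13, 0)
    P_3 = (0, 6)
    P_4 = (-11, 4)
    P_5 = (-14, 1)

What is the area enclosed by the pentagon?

147

Σ = (52) + (78) + (66) + (45) + (53) = 294
Area = |Σ|/2 = 147.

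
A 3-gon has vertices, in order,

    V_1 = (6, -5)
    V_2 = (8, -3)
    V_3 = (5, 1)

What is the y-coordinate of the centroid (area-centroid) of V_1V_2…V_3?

Apply the shoelace (surveyor's) formula. First the cross-terms c_i = x_i·y_{i+1} − x_{i+1}·y_i:
  22, 23, -31  ⇒  2A = 14, A = 7.
Then Σ (y_i + y_{i+1})·c_i = -98, so ȳ = -98 / (6·7) = -7/3.

-7/3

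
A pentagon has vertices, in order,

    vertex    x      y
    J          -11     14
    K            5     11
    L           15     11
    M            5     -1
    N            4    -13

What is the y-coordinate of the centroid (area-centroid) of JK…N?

Apply Gauss's area formula. First the cross-terms c_i = x_i·y_{i+1} − x_{i+1}·y_i:
  -191, -110, -70, -61, -87  ⇒  2A = -519, A = -259.5.
Then Σ (y_i + y_{i+1})·c_i = -7128, so ȳ = -7128 / (6·(-259.5)) = 792/173.

792/173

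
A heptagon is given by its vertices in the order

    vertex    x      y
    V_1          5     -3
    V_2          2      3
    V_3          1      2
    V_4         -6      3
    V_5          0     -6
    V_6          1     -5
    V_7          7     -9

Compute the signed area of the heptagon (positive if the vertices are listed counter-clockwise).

64.5

Apply the shoelace (surveyor's) formula: 2A = Σ (x_i·y_{i+1} − x_{i+1}·y_i), indices taken mod 7.
Σ = (21) + (1) + (15) + (36) + (6) + (26) + (24) = 129
Signed area = Σ/2 = 64.5 (positive ⇒ counter-clockwise traversal).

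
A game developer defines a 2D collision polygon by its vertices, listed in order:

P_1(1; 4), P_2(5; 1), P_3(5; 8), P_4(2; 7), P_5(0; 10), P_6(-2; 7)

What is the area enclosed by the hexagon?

30

Apply the surveyor's formula: 2A = Σ (x_i·y_{i+1} − x_{i+1}·y_i), indices taken mod 6.
Σ = (-19) + (35) + (19) + (20) + (20) + (-15) = 60
Area = |Σ|/2 = 30.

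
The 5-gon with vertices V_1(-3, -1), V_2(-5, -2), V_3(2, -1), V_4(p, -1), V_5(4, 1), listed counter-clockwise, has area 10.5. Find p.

The doubled signed area Σ (x_i y_{i+1} − x_{i+1} y_i) is linear in p.
With p=0 it equals 11; the coefficient of p is 2 (from the two edges through V_4).
So 2·p + 11 = 2·10.5 = 21 ⇒ p = 5.

5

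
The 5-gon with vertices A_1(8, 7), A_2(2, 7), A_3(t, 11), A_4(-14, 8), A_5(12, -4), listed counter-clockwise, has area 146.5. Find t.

-1

The doubled signed area Σ (x_i y_{i+1} − x_{i+1} y_i) is linear in t.
With t=0 it equals 294; the coefficient of t is 1 (from the two edges through A_3).
So 1·t + 294 = 2·146.5 = 293 ⇒ t = -1.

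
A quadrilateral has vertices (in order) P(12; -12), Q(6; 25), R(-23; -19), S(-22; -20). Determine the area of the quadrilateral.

Apply the surveyor's formula: 2A = Σ (x_i·y_{i+1} − x_{i+1}·y_i), indices taken mod 4.
Cross-terms: 372, 461, 42, 504  ⇒  Σ = 1379
Area = |Σ|/2 = 689.5.

689.5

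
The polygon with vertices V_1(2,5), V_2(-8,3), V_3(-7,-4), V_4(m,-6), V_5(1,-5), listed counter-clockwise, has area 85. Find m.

-8

The doubled signed area Σ (x_i y_{i+1} − x_{i+1} y_i) is linear in m.
With m=0 it equals 162; the coefficient of m is -1 (from the two edges through V_4).
So -1·m + 162 = 2·85 = 170 ⇒ m = -8.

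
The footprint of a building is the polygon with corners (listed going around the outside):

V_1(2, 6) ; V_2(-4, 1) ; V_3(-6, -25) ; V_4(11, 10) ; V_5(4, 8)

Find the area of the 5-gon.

201.5

Apply Gauss's area formula: 2A = Σ (x_i·y_{i+1} − x_{i+1}·y_i), indices taken mod 5.
Cross-terms: 26, 106, 215, 48, 8  ⇒  Σ = 403
Area = |Σ|/2 = 201.5.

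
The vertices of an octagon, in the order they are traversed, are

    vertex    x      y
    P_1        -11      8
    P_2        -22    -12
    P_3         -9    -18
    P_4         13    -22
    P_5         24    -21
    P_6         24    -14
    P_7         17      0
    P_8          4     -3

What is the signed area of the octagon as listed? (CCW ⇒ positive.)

818.5

Cross-terms: 308, 288, 432, 255, 168, 238, -51, -1  ⇒  Σ = 1637
Signed area = Σ/2 = 818.5 (positive ⇒ counter-clockwise traversal).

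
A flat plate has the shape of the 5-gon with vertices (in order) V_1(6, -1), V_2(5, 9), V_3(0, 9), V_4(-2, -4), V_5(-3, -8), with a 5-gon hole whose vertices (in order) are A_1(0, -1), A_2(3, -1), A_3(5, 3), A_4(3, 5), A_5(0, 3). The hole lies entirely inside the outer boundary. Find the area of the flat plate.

67.5

Outer boundary:
Apply Gauss's area formula: 2A = Σ (x_i·y_{i+1} − x_{i+1}·y_i), indices taken mod 5.
Cross-terms: 59, 45, 18, 4, 51  ⇒  Σ = 177
Area = |Σ|/2 = 88.5.
Hole:
Apply Gauss's area formula: 2A = Σ (x_i·y_{i+1} − x_{i+1}·y_i), indices taken mod 5.
Σ = (3) + (14) + (16) + (9) + (0) = 42
Area = |Σ|/2 = 21.
Net area = 88.5 − 21 = 67.5.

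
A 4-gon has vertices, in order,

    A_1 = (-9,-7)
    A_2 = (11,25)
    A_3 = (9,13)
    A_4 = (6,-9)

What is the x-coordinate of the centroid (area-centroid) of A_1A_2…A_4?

247/96

Apply the surveyor's formula. First the cross-terms c_i = x_i·y_{i+1} − x_{i+1}·y_i:
  -148, -82, -159, -123  ⇒  2A = -512, A = -256.
Then Σ (x_i + x_{i+1})·c_i = -3952, so x̄ = -3952 / (6·(-256)) = 247/96.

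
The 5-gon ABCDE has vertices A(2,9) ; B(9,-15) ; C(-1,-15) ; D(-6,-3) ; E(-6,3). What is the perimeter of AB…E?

|AB| = √((7)² + (-24)²) = √625 = 25
|BC| = √((-10)² + (0)²) = √100 = 10
|CD| = √((-5)² + (12)²) = √169 = 13
|DE| = √((0)² + (6)²) = √36 = 6
|EA| = √((8)² + (6)²) = √100 = 10
Perimeter = 25 + 10 + 13 + 6 + 10 = 64.

64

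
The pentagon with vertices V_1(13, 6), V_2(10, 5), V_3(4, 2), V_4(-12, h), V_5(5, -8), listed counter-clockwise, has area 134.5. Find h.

-10

Write out the shoelace sum; only the two edges meeting at V_4 involve h:
2·Area = [(4·h − (-12)·2) + ((-12)·(-8) − 5·h)] + 139
       = -1·h + 259 = 269
⇒ h = -10.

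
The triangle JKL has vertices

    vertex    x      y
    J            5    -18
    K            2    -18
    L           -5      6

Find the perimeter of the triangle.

|JK| = √((-3)² + (0)²) = √9 = 3
|KL| = √((-7)² + (24)²) = √625 = 25
|LJ| = √((10)² + (-24)²) = √676 = 26
Perimeter = 3 + 25 + 26 = 54.

54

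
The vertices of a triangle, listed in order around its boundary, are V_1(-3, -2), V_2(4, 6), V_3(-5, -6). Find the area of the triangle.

Apply the shoelace formula: 2A = Σ (x_i·y_{i+1} − x_{i+1}·y_i), indices taken mod 3.
Σ = (-10) + (6) + (-8) = -12
Area = |Σ|/2 = 6.

6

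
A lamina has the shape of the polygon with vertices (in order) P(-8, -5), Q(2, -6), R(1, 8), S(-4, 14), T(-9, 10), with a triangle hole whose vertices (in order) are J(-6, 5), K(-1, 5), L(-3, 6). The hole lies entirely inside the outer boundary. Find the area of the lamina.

166

Outer boundary:
Apply the shoelace formula: 2A = Σ (x_i·y_{i+1} − x_{i+1}·y_i), indices taken mod 5.
Cross-terms: 58, 22, 46, 86, 125  ⇒  Σ = 337
Area = |Σ|/2 = 168.5.
Hole:
J→K: (-6)(5) − (-1)(5) = -25
K→L: (-1)(6) − (-3)(5) = 9
L→J: (-3)(5) − (-6)(6) = 21
Σ = 5
Area = |Σ|/2 = 2.5.
Net area = 168.5 − 2.5 = 166.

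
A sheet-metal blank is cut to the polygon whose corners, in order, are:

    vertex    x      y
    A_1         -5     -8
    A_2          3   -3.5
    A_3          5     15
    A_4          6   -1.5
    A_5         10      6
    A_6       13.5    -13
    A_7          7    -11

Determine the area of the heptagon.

Cross-terms: 41.5, 62.5, -97.5, 51, -211, -57.5, -111  ⇒  Σ = -322
Area = |Σ|/2 = 161.

161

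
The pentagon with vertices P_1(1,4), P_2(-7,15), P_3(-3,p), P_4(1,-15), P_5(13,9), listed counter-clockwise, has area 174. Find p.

The doubled signed area Σ (x_i y_{i+1} − x_{i+1} y_i) is linear in p.
With p=0 it equals 380; the coefficient of p is -8 (from the two edges through P_3).
So -8·p + 380 = 2·174 = 348 ⇒ p = 4.

4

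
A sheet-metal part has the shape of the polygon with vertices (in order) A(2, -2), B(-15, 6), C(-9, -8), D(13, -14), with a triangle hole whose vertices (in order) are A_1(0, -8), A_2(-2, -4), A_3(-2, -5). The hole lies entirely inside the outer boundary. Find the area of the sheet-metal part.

193

Outer boundary:
Σ = (-18) + (174) + (230) + (2) = 388
Area = |Σ|/2 = 194.
Hole:
Σ = (-16) + (2) + (16) = 2
Area = |Σ|/2 = 1.
Net area = 194 − 1 = 193.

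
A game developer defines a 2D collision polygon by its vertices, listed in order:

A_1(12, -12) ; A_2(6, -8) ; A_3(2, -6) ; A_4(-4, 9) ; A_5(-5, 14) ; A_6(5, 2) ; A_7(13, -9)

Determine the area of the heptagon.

Apply Gauss's area formula: 2A = Σ (x_i·y_{i+1} − x_{i+1}·y_i), indices taken mod 7.
Σ = (-24) + (-20) + (-6) + (-11) + (-80) + (-71) + (-48) = -260
Area = |Σ|/2 = 130.

130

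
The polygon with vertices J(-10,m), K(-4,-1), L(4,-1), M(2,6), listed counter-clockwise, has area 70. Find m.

The doubled signed area Σ (x_i y_{i+1} − x_{i+1} y_i) is linear in m.
With m=0 it equals 104; the coefficient of m is 6 (from the two edges through J).
So 6·m + 104 = 2·70 = 140 ⇒ m = 6.

6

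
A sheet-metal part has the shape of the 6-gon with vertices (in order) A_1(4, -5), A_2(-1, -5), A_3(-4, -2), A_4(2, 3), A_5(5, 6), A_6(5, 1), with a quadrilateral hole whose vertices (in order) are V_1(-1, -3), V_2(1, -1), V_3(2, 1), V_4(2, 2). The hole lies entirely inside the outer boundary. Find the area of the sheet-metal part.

51.5

Outer boundary:
Apply Gauss's area formula: 2A = Σ (x_i·y_{i+1} − x_{i+1}·y_i), indices taken mod 6.
Cross-terms: -25, -18, -8, -3, -25, -29  ⇒  Σ = -108
Area = |Σ|/2 = 54.
Hole:
Apply the shoelace formula: 2A = Σ (x_i·y_{i+1} − x_{i+1}·y_i), indices taken mod 4.
V_1→V_2: (-1)(-1) − (1)(-3) = 4
V_2→V_3: (1)(1) − (2)(-1) = 3
V_3→V_4: (2)(2) − (2)(1) = 2
V_4→V_1: (2)(-3) − (-1)(2) = -4
Σ = 5
Area = |Σ|/2 = 2.5.
Net area = 54 − 2.5 = 51.5.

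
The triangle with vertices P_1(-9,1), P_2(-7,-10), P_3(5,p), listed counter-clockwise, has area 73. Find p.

The doubled signed area Σ (x_i y_{i+1} − x_{i+1} y_i) is linear in p.
With p=0 it equals 152; the coefficient of p is 2 (from the two edges through P_3).
So 2·p + 152 = 2·73 = 146 ⇒ p = -3.

-3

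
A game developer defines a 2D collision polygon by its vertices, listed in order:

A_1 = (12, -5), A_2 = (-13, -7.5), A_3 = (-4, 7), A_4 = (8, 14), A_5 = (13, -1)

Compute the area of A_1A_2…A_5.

Cross-terms: -155, -121, -112, -190, -53  ⇒  Σ = -631
Area = |Σ|/2 = 315.5.

315.5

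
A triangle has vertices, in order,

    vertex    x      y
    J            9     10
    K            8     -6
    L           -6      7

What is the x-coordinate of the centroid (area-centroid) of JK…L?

11/3

Apply the shoelace formula. First the cross-terms c_i = x_i·y_{i+1} − x_{i+1}·y_i:
  -134, 20, -123  ⇒  2A = -237, A = -118.5.
Then Σ (x_i + x_{i+1})·c_i = -2607, so x̄ = -2607 / (6·(-118.5)) = 11/3.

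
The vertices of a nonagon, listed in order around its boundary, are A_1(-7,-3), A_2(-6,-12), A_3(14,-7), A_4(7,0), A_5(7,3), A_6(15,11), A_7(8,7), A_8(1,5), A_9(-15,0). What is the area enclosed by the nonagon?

274

Apply the surveyor's formula: 2A = Σ (x_i·y_{i+1} − x_{i+1}·y_i), indices taken mod 9.
Σ = (66) + (210) + (49) + (21) + (32) + (17) + (33) + (75) + (45) = 548
Area = |Σ|/2 = 274.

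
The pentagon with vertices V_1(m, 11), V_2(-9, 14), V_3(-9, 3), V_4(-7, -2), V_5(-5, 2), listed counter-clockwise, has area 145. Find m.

The doubled signed area Σ (x_i y_{i+1} − x_{i+1} y_i) is linear in m.
With m=0 it equals 158; the coefficient of m is 12 (from the two edges through V_1).
So 12·m + 158 = 2·145 = 290 ⇒ m = 11.

11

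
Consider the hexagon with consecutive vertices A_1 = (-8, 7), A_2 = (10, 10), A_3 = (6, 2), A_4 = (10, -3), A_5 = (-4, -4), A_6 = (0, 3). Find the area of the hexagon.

Apply the shoelace formula: 2A = Σ (x_i·y_{i+1} − x_{i+1}·y_i), indices taken mod 6.
Σ = (-150) + (-40) + (-38) + (-52) + (-12) + (24) = -268
Area = |Σ|/2 = 134.

134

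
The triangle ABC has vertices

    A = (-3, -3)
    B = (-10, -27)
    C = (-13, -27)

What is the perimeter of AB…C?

|AB| = √((-7)² + (-24)²) = √625 = 25
|BC| = √((-3)² + (0)²) = √9 = 3
|CA| = √((10)² + (24)²) = √676 = 26
Perimeter = 25 + 3 + 26 = 54.

54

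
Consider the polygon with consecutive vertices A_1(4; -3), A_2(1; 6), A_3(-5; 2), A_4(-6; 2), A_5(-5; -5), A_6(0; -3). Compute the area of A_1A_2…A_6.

Apply the surveyor's formula: 2A = Σ (x_i·y_{i+1} − x_{i+1}·y_i), indices taken mod 6.
A_1→A_2: (4)(6) − (1)(-3) = 27
A_2→A_3: (1)(2) − (-5)(6) = 32
A_3→A_4: (-5)(2) − (-6)(2) = 2
A_4→A_5: (-6)(-5) − (-5)(2) = 40
A_5→A_6: (-5)(-3) − (0)(-5) = 15
A_6→A_1: (0)(-3) − (4)(-3) = 12
Σ = 128
Area = |Σ|/2 = 64.

64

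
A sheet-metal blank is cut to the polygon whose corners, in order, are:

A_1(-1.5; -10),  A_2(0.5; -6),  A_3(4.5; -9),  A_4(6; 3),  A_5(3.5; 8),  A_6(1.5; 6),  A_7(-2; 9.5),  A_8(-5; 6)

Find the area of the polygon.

Apply the shoelace formula: 2A = Σ (x_i·y_{i+1} − x_{i+1}·y_i), indices taken mod 8.
A_1→A_2: (-1.5)(-6) − (0.5)(-10) = 14
A_2→A_3: (0.5)(-9) − (4.5)(-6) = 22.5
A_3→A_4: (4.5)(3) − (6)(-9) = 67.5
A_4→A_5: (6)(8) − (3.5)(3) = 37.5
A_5→A_6: (3.5)(6) − (1.5)(8) = 9
A_6→A_7: (1.5)(9.5) − (-2)(6) = 26.25
A_7→A_8: (-2)(6) − (-5)(9.5) = 35.5
A_8→A_1: (-5)(-10) − (-1.5)(6) = 59
Σ = 271.25
Area = |Σ|/2 = 135.625.

135.625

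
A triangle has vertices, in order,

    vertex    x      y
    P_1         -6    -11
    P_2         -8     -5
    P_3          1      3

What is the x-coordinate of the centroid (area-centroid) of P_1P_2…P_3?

-13/3

Apply the shoelace (surveyor's) formula. First the cross-terms c_i = x_i·y_{i+1} − x_{i+1}·y_i:
  -58, -19, 7  ⇒  2A = -70, A = -35.
Then Σ (x_i + x_{i+1})·c_i = 910, so x̄ = 910 / (6·(-35)) = -13/3.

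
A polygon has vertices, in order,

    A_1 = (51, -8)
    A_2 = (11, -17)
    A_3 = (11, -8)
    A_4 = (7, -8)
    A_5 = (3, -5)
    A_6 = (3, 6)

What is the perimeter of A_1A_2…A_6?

120

|A_1A_2| = √((-40)² + (-9)²) = √1681 = 41
|A_2A_3| = √((0)² + (9)²) = √81 = 9
|A_3A_4| = √((-4)² + (0)²) = √16 = 4
|A_4A_5| = √((-4)² + (3)²) = √25 = 5
|A_5A_6| = √((0)² + (11)²) = √121 = 11
|A_6A_1| = √((48)² + (-14)²) = √2500 = 50
Perimeter = 41 + 9 + 4 + 5 + 11 + 50 = 120.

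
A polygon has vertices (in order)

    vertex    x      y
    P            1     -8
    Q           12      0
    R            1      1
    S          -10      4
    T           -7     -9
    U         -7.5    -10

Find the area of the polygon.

156.25

Cross-terms: 96, 12, 14, 118, 2.5, 70  ⇒  Σ = 312.5
Area = |Σ|/2 = 156.25.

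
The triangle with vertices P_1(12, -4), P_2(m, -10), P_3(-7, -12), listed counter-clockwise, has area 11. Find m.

The doubled signed area Σ (x_i y_{i+1} − x_{i+1} y_i) is linear in m.
With m=0 it equals -18; the coefficient of m is -8 (from the two edges through P_2).
So -8·m + -18 = 2·11 = 22 ⇒ m = -5.

-5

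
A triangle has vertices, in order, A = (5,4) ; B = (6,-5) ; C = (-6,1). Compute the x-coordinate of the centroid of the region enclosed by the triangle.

Apply Gauss's area formula. First the cross-terms c_i = x_i·y_{i+1} − x_{i+1}·y_i:
  -49, -24, -29  ⇒  2A = -102, A = -51.
Then Σ (x_i + x_{i+1})·c_i = -510, so x̄ = -510 / (6·(-51)) = 5/3.

5/3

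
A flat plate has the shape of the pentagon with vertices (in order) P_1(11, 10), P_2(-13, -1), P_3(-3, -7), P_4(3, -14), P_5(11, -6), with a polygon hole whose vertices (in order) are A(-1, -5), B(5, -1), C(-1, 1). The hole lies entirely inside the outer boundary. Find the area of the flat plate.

Outer boundary:
Apply the surveyor's formula: 2A = Σ (x_i·y_{i+1} − x_{i+1}·y_i), indices taken mod 5.
P_1→P_2: (11)(-1) − (-13)(10) = 119
P_2→P_3: (-13)(-7) − (-3)(-1) = 88
P_3→P_4: (-3)(-14) − (3)(-7) = 63
P_4→P_5: (3)(-6) − (11)(-14) = 136
P_5→P_1: (11)(10) − (11)(-6) = 176
Σ = 582
Area = |Σ|/2 = 291.
Hole:
Cross-terms: 26, 4, 6  ⇒  Σ = 36
Area = |Σ|/2 = 18.
Net area = 291 − 18 = 273.

273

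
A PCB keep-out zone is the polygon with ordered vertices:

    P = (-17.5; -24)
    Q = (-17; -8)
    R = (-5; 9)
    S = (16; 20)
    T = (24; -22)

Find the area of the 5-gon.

1249

Apply the shoelace (surveyor's) formula: 2A = Σ (x_i·y_{i+1} − x_{i+1}·y_i), indices taken mod 5.
Cross-terms: -268, -193, -244, -832, -961  ⇒  Σ = -2498
Area = |Σ|/2 = 1249.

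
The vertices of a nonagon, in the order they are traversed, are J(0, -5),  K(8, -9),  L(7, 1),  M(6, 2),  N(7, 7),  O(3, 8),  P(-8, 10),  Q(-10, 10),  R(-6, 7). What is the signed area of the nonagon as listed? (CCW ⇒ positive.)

Apply the shoelace (surveyor's) formula: 2A = Σ (x_i·y_{i+1} − x_{i+1}·y_i), indices taken mod 9.
J→K: (0)(-9) − (8)(-5) = 40
K→L: (8)(1) − (7)(-9) = 71
L→M: (7)(2) − (6)(1) = 8
M→N: (6)(7) − (7)(2) = 28
N→O: (7)(8) − (3)(7) = 35
O→P: (3)(10) − (-8)(8) = 94
P→Q: (-8)(10) − (-10)(10) = 20
Q→R: (-10)(7) − (-6)(10) = -10
R→J: (-6)(-5) − (0)(7) = 30
Σ = 316
Signed area = Σ/2 = 158 (positive ⇒ counter-clockwise traversal).

158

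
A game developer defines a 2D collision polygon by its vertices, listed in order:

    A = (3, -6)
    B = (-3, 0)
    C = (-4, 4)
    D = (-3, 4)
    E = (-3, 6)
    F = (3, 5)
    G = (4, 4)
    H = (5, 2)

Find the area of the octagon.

Apply the shoelace (surveyor's) formula: 2A = Σ (x_i·y_{i+1} − x_{i+1}·y_i), indices taken mod 8.
A→B: (3)(0) − (-3)(-6) = -18
B→C: (-3)(4) − (-4)(0) = -12
C→D: (-4)(4) − (-3)(4) = -4
D→E: (-3)(6) − (-3)(4) = -6
E→F: (-3)(5) − (3)(6) = -33
F→G: (3)(4) − (4)(5) = -8
G→H: (4)(2) − (5)(4) = -12
H→A: (5)(-6) − (3)(2) = -36
Σ = -129
Area = |Σ|/2 = 64.5.

64.5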